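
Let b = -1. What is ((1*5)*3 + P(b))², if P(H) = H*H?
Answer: 256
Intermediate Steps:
P(H) = H²
((1*5)*3 + P(b))² = ((1*5)*3 + (-1)²)² = (5*3 + 1)² = (15 + 1)² = 16² = 256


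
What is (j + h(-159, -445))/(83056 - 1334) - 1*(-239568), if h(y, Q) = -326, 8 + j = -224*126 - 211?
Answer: 19577947327/81722 ≈ 2.3957e+5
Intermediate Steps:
j = -28443 (j = -8 + (-224*126 - 211) = -8 + (-28224 - 211) = -8 - 28435 = -28443)
(j + h(-159, -445))/(83056 - 1334) - 1*(-239568) = (-28443 - 326)/(83056 - 1334) - 1*(-239568) = -28769/81722 + 239568 = 19577947327/81722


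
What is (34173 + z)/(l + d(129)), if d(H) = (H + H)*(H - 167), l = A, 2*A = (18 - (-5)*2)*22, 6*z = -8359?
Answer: -196679/56976 ≈ -3.4520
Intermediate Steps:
z = -8359/6 (z = (1/6)*(-8359) = -8359/6 ≈ -1393.2)
A = 308 (A = ((18 - (-5)*2)*22)/2 = ((18 - 5*(-2))*22)/2 = ((18 + 10)*22)/2 = (28*22)/2 = (1/2)*616 = 308)
l = 308
d(H) = 2*H*(-167 + H) (d(H) = (2*H)*(-167 + H) = 2*H*(-167 + H))
(34173 + z)/(l + d(129)) = (34173 - 8359/6)/(308 + 2*129*(-167 + 129)) = 196679/(6*(308 + 2*129*(-38))) = 196679/(6*(308 - 9804)) = (196679/6)/(-9496) = (196679/6)*(-1/9496) = -196679/56976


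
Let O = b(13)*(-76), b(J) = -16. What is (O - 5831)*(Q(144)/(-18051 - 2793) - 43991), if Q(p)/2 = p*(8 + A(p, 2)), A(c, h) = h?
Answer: 117548060435/579 ≈ 2.0302e+8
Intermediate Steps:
O = 1216 (O = -16*(-76) = 1216)
Q(p) = 20*p (Q(p) = 2*(p*(8 + 2)) = 2*(p*10) = 2*(10*p) = 20*p)
(O - 5831)*(Q(144)/(-18051 - 2793) - 43991) = (1216 - 5831)*((20*144)/(-18051 - 2793) - 43991) = -4615*(2880/(-20844) - 43991) = -4615*(2880*(-1/20844) - 43991) = -4615*(-80/579 - 43991) = -4615*(-25470869/579) = 117548060435/579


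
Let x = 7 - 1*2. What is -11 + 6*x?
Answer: 19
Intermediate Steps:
x = 5 (x = 7 - 2 = 5)
-11 + 6*x = -11 + 6*5 = -11 + 30 = 19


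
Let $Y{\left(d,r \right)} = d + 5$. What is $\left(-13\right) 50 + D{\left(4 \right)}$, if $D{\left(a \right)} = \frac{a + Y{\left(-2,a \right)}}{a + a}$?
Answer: $- \frac{5193}{8} \approx -649.13$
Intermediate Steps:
$Y{\left(d,r \right)} = 5 + d$
$D{\left(a \right)} = \frac{3 + a}{2 a}$ ($D{\left(a \right)} = \frac{a + \left(5 - 2\right)}{a + a} = \frac{a + 3}{2 a} = \left(3 + a\right) \frac{1}{2 a} = \frac{3 + a}{2 a}$)
$\left(-13\right) 50 + D{\left(4 \right)} = \left(-13\right) 50 + \frac{3 + 4}{2 \cdot 4} = -650 + \frac{1}{2} \cdot \frac{1}{4} \cdot 7 = -650 + \frac{7}{8} = - \frac{5193}{8}$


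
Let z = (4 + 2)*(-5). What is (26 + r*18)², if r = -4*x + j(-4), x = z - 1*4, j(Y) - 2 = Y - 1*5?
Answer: 5513104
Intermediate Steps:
z = -30 (z = 6*(-5) = -30)
j(Y) = -3 + Y (j(Y) = 2 + (Y - 1*5) = 2 + (Y - 5) = 2 + (-5 + Y) = -3 + Y)
x = -34 (x = -30 - 1*4 = -30 - 4 = -34)
r = 129 (r = -4*(-34) + (-3 - 4) = 136 - 7 = 129)
(26 + r*18)² = (26 + 129*18)² = (26 + 2322)² = 2348² = 5513104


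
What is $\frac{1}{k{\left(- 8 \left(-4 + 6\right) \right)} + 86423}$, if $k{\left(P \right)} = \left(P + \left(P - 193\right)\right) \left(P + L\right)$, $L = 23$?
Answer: $\frac{1}{84848} \approx 1.1786 \cdot 10^{-5}$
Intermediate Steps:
$k{\left(P \right)} = \left(-193 + 2 P\right) \left(23 + P\right)$ ($k{\left(P \right)} = \left(P + \left(P - 193\right)\right) \left(P + 23\right) = \left(P + \left(-193 + P\right)\right) \left(23 + P\right) = \left(-193 + 2 P\right) \left(23 + P\right)$)
$\frac{1}{k{\left(- 8 \left(-4 + 6\right) \right)} + 86423} = \frac{1}{\left(-4439 - 147 \left(- 8 \left(-4 + 6\right)\right) + 2 \left(- 8 \left(-4 + 6\right)\right)^{2}\right) + 86423} = \frac{1}{\left(-4439 - 147 \left(\left(-8\right) 2\right) + 2 \left(\left(-8\right) 2\right)^{2}\right) + 86423} = \frac{1}{\left(-4439 - -2352 + 2 \left(-16\right)^{2}\right) + 86423} = \frac{1}{\left(-4439 + 2352 + 2 \cdot 256\right) + 86423} = \frac{1}{\left(-4439 + 2352 + 512\right) + 86423} = \frac{1}{-1575 + 86423} = \frac{1}{84848}$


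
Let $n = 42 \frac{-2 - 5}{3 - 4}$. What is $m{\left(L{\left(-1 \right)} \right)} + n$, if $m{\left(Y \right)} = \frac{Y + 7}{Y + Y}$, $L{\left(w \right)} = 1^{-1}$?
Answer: $298$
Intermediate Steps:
$n = 294$ ($n = 42 \left(- \frac{7}{-1}\right) = 42 \left(\left(-7\right) \left(-1\right)\right) = 42 \cdot 7 = 294$)
$L{\left(w \right)} = 1$
$m{\left(Y \right)} = \frac{7 + Y}{2 Y}$
$m{\left(L{\left(-1 \right)} \right)} + n = \frac{7 + 1}{2 \cdot 1} + 294 = \frac{1}{2} \cdot 1 \cdot 8 + 294 = 4 + 294 = 298$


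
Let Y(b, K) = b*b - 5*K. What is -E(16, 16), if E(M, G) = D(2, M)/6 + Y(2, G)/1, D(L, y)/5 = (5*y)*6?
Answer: -324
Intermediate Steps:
D(L, y) = 150*y (D(L, y) = 5*((5*y)*6) = 5*(30*y) = 150*y)
Y(b, K) = b**2 - 5*K
E(M, G) = 4 - 5*G + 25*M (E(M, G) = (150*M)/6 + (2**2 - 5*G)/1 = (150*M)*(1/6) + (4 - 5*G)*1 = 25*M + (4 - 5*G) = 4 - 5*G + 25*M)
-E(16, 16) = -(4 - 5*16 + 25*16) = -(4 - 80 + 400) = -1*324 = -324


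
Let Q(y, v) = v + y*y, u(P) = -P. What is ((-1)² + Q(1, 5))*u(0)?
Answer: 0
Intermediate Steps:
Q(y, v) = v + y²
((-1)² + Q(1, 5))*u(0) = ((-1)² + (5 + 1²))*(-1*0) = (1 + (5 + 1))*0 = (1 + 6)*0 = 7*0 = 0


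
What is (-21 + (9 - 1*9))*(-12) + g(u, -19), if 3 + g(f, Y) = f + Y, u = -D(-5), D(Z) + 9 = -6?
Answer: 245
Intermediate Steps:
D(Z) = -15 (D(Z) = -9 - 6 = -15)
u = 15 (u = -1*(-15) = 15)
g(f, Y) = -3 + Y + f (g(f, Y) = -3 + (f + Y) = -3 + (Y + f) = -3 + Y + f)
(-21 + (9 - 1*9))*(-12) + g(u, -19) = (-21 + (9 - 1*9))*(-12) + (-3 - 19 + 15) = (-21 + (9 - 9))*(-12) - 7 = (-21 + 0)*(-12) - 7 = -21*(-12) - 7 = 252 - 7 = 245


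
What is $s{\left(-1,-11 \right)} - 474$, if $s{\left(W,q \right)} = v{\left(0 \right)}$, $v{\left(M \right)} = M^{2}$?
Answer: $-474$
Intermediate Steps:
$s{\left(W,q \right)} = 0$ ($s{\left(W,q \right)} = 0^{2} = 0$)
$s{\left(-1,-11 \right)} - 474 = 0 - 474 = -474$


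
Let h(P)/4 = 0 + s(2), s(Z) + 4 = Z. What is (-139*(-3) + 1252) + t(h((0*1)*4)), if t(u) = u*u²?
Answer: 1157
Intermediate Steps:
s(Z) = -4 + Z
h(P) = -8 (h(P) = 4*(0 + (-4 + 2)) = 4*(0 - 2) = 4*(-2) = -8)
t(u) = u³
(-139*(-3) + 1252) + t(h((0*1)*4)) = (-139*(-3) + 1252) + (-8)³ = (417 + 1252) - 512 = 1669 - 512 = 1157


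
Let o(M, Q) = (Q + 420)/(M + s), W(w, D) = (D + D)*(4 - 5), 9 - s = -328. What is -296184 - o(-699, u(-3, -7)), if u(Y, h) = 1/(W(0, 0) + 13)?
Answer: -1393836443/4706 ≈ -2.9618e+5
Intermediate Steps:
s = 337 (s = 9 - 1*(-328) = 9 + 328 = 337)
W(w, D) = -2*D (W(w, D) = (2*D)*(-1) = -2*D)
u(Y, h) = 1/13 (u(Y, h) = 1/(-2*0 + 13) = 1/(0 + 13) = 1/13)
o(M, Q) = (420 + Q)/(337 + M) (o(M, Q) = (Q + 420)/(M + 337) = (420 + Q)/(337 + M))
-296184 - o(-699, u(-3, -7)) = -296184 - (420 + 1/13)/(337 - 699) = -296184 - 5461/((-362)*13) = -296184 - (-1)*5461/(362*13) = -296184 - 1*(-5461/4706) = -296184 + 5461/4706 = -1393836443/4706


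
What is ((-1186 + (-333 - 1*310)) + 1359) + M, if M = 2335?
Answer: 1865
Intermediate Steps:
((-1186 + (-333 - 1*310)) + 1359) + M = ((-1186 + (-333 - 1*310)) + 1359) + 2335 = ((-1186 + (-333 - 310)) + 1359) + 2335 = ((-1186 - 643) + 1359) + 2335 = (-1829 + 1359) + 2335 = -470 + 2335 = 1865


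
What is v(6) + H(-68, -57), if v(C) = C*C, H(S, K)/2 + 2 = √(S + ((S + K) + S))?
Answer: 32 + 6*I*√29 ≈ 32.0 + 32.311*I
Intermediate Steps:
H(S, K) = -4 + 2*√(K + 3*S) (H(S, K) = -4 + 2*√(S + ((S + K) + S)) = -4 + 2*√(S + ((K + S) + S)) = -4 + 2*√(S + (K + 2*S)) = -4 + 2*√(K + 3*S))
v(C) = C²
v(6) + H(-68, -57) = 6² + (-4 + 2*√(-57 + 3*(-68))) = 36 + (-4 + 2*√(-57 - 204)) = 36 + (-4 + 2*√(-261)) = 36 + (-4 + 2*(3*I*√29)) = 36 + (-4 + 6*I*√29) = 32 + 6*I*√29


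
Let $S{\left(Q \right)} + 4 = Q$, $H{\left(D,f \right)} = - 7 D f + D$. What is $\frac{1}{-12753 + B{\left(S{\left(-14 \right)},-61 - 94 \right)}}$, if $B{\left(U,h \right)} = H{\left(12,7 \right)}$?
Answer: $- \frac{1}{13329} \approx -7.5024 \cdot 10^{-5}$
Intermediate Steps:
$H{\left(D,f \right)} = D - 7 D f$ ($H{\left(D,f \right)} = - 7 D f + D = D - 7 D f$)
$S{\left(Q \right)} = -4 + Q$
$B{\left(U,h \right)} = -576$ ($B{\left(U,h \right)} = 12 \left(1 - 49\right) = 12 \left(-48\right) = -576$)
$\frac{1}{-12753 + B{\left(S{\left(-14 \right)},-61 - 94 \right)}} = \frac{1}{-12753 - 576} = \frac{1}{-13329} = - \frac{1}{13329}$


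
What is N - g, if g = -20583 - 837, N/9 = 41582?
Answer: 395658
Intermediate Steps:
N = 374238 (N = 9*41582 = 374238)
g = -21420
N - g = 374238 - 1*(-21420) = 374238 + 21420 = 395658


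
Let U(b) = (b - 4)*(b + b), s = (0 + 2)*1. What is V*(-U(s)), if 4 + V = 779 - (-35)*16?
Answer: 10680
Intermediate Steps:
s = 2 (s = 2*1 = 2)
V = 1335 (V = -4 + (779 - (-35)*16) = -4 + (779 - 1*(-560)) = -4 + (779 + 560) = -4 + 1339 = 1335)
U(b) = 2*b*(-4 + b) (U(b) = (-4 + b)*(2*b) = 2*b*(-4 + b))
V*(-U(s)) = 1335*(-2*2*(-4 + 2)) = 1335*(-2*2*(-2)) = 1335*(-1*(-8)) = 1335*8 = 10680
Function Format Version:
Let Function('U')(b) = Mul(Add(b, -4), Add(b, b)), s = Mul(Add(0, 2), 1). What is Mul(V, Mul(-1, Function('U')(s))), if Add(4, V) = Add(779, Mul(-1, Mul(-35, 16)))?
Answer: 10680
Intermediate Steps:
s = 2 (s = Mul(2, 1) = 2)
V = 1335 (V = Add(-4, Add(779, Mul(-1, Mul(-35, 16)))) = Add(-4, Add(779, Mul(-1, -560))) = Add(-4, Add(779, 560)) = Add(-4, 1339) = 1335)
Function('U')(b) = Mul(2, b, Add(-4, b)) (Function('U')(b) = Mul(Add(-4, b), Mul(2, b)) = Mul(2, b, Add(-4, b)))
Mul(V, Mul(-1, Function('U')(s))) = Mul(1335, Mul(-1, Mul(2, 2, Add(-4, 2)))) = Mul(1335, Mul(-1, Mul(2, 2, -2))) = Mul(1335, Mul(-1, -8)) = Mul(1335, 8) = 10680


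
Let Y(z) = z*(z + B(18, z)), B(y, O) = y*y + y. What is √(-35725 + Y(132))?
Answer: √26843 ≈ 163.84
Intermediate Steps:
B(y, O) = y + y² (B(y, O) = y² + y = y + y²)
Y(z) = z*(342 + z) (Y(z) = z*(z + 18*(1 + 18)) = z*(z + 18*19) = z*(z + 342) = z*(342 + z))
√(-35725 + Y(132)) = √(-35725 + 132*(342 + 132)) = √(-35725 + 132*474) = √(-35725 + 62568) = √26843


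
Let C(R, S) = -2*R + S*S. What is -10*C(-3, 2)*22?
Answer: -2200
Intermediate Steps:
C(R, S) = S**2 - 2*R (C(R, S) = -2*R + S**2 = S**2 - 2*R)
-10*C(-3, 2)*22 = -10*(2**2 - 2*(-3))*22 = -10*(4 + 6)*22 = -10*10*22 = -100*22 = -2200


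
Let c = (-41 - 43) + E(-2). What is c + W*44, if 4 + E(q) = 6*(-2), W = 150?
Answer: 6500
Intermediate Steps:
E(q) = -16 (E(q) = -4 + 6*(-2) = -4 - 12 = -16)
c = -100 (c = (-41 - 43) - 16 = -84 - 16 = -100)
c + W*44 = -100 + 150*44 = -100 + 6600 = 6500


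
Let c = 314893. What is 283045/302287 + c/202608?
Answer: 152535241651/61245764496 ≈ 2.4905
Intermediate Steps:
283045/302287 + c/202608 = 283045/302287 + 314893/202608 = 152535241651/61245764496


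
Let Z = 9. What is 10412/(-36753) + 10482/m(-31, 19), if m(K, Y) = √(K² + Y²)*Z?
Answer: -10412/36753 + 1747*√1322/1983 ≈ 31.749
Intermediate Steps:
m(K, Y) = 9*√(K² + Y²) (m(K, Y) = √(K² + Y²)*9 = 9*√(K² + Y²))
10412/(-36753) + 10482/m(-31, 19) = 10412/(-36753) + 10482/((9*√((-31)² + 19²))) = 10412*(-1/36753) + 10482/((9*√(961 + 361))) = -10412/36753 + 10482/((9*√1322)) = -10412/36753 + 10482*(√1322/11898) = -10412/36753 + 1747*√1322/1983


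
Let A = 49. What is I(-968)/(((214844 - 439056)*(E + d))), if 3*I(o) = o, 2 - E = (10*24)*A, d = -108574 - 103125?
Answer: -242/37576305663 ≈ -6.4402e-9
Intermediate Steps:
d = -211699
E = -11758 (E = 2 - 10*24*49 = 2 - 240*49 = 2 - 1*11760 = 2 - 11760 = -11758)
I(o) = o/3
I(-968)/(((214844 - 439056)*(E + d))) = ((⅓)*(-968))/(((214844 - 439056)*(-11758 - 211699))) = -968/(3*((-224212*(-223457)))) = -968/3/50101740884 = -968/3*1/50101740884 = -242/37576305663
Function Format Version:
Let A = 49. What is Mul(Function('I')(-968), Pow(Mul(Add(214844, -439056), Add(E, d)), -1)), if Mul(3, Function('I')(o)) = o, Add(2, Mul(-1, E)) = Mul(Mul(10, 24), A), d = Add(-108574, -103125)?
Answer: Rational(-242, 37576305663) ≈ -6.4402e-9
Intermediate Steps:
d = -211699
E = -11758 (E = Add(2, Mul(-1, Mul(Mul(10, 24), 49))) = Add(2, Mul(-1, Mul(240, 49))) = Add(2, Mul(-1, 11760)) = Add(2, -11760) = -11758)
Function('I')(o) = Mul(Rational(1, 3), o)
Mul(Function('I')(-968), Pow(Mul(Add(214844, -439056), Add(E, d)), -1)) = Mul(Mul(Rational(1, 3), -968), Pow(Mul(Add(214844, -439056), Add(-11758, -211699)), -1)) = Mul(Rational(-968, 3), Pow(Mul(-224212, -223457), -1)) = Mul(Rational(-968, 3), Pow(50101740884, -1)) = Mul(Rational(-968, 3), Rational(1, 50101740884)) = Rational(-242, 37576305663)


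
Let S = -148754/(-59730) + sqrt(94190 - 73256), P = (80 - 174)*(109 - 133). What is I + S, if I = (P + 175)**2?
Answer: 176495086642/29865 + 3*sqrt(2326) ≈ 5.9099e+6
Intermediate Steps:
P = 2256 (P = -94*(-24) = 2256)
S = 74377/29865 + 3*sqrt(2326) (S = -148754*(-1/59730) + sqrt(20934) = 74377/29865 + 3*sqrt(2326) ≈ 147.18)
I = 5909761 (I = (2256 + 175)**2 = 2431**2 = 5909761)
I + S = 5909761 + (74377/29865 + 3*sqrt(2326)) = 176495086642/29865 + 3*sqrt(2326)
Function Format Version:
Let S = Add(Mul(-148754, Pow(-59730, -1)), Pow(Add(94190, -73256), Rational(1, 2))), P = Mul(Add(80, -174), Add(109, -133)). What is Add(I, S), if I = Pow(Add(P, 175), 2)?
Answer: Add(Rational(176495086642, 29865), Mul(3, Pow(2326, Rational(1, 2)))) ≈ 5.9099e+6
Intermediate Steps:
P = 2256 (P = Mul(-94, -24) = 2256)
S = Add(Rational(74377, 29865), Mul(3, Pow(2326, Rational(1, 2)))) (S = Add(Mul(-148754, Rational(-1, 59730)), Pow(20934, Rational(1, 2))) = Add(Rational(74377, 29865), Mul(3, Pow(2326, Rational(1, 2)))) ≈ 147.18)
I = 5909761 (I = Pow(Add(2256, 175), 2) = Pow(2431, 2) = 5909761)
Add(I, S) = Add(5909761, Add(Rational(74377, 29865), Mul(3, Pow(2326, Rational(1, 2))))) = Add(Rational(176495086642, 29865), Mul(3, Pow(2326, Rational(1, 2))))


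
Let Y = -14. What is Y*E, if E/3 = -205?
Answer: 8610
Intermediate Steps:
E = -615 (E = 3*(-205) = -615)
Y*E = -14*(-615) = 8610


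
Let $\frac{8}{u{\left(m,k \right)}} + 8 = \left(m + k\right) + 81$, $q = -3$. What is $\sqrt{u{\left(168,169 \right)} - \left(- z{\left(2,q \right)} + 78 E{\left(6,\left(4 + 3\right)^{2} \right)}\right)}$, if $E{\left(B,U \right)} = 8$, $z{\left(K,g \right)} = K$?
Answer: $\frac{i \sqrt{26138730}}{205} \approx 24.94 i$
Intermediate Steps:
$u{\left(m,k \right)} = \frac{8}{73 + k + m}$ ($u{\left(m,k \right)} = \frac{8}{-8 + \left(\left(m + k\right) + 81\right)} = \frac{8}{-8 + \left(\left(k + m\right) + 81\right)} = \frac{8}{-8 + \left(81 + k + m\right)} = \frac{8}{73 + k + m}$)
$\sqrt{u{\left(168,169 \right)} - \left(- z{\left(2,q \right)} + 78 E{\left(6,\left(4 + 3\right)^{2} \right)}\right)} = \sqrt{\frac{8}{73 + 169 + 168} + \left(\left(-78\right) 8 + 2\right)} = \sqrt{\frac{8}{410} + \left(-624 + 2\right)} = \sqrt{8 \cdot \frac{1}{410} - 622} = \sqrt{\frac{4}{205} - 622} = \sqrt{- \frac{127506}{205}} = \frac{i \sqrt{26138730}}{205}$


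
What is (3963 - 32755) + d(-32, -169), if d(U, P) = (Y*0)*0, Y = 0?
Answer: -28792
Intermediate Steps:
d(U, P) = 0 (d(U, P) = (0*0)*0 = 0*0 = 0)
(3963 - 32755) + d(-32, -169) = (3963 - 32755) + 0 = -28792 + 0 = -28792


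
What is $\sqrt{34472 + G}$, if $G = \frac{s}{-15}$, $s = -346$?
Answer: $\frac{\sqrt{7761390}}{15} \approx 185.73$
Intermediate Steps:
$G = \frac{346}{15}$ ($G = \frac{1}{-15} \left(-346\right) = \left(- \frac{1}{15}\right) \left(-346\right) = \frac{346}{15} \approx 23.067$)
$\sqrt{34472 + G} = \sqrt{34472 + \frac{346}{15}} = \sqrt{\frac{517426}{15}} = \frac{\sqrt{7761390}}{15}$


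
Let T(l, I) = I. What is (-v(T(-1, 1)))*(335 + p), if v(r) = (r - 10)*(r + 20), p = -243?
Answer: 17388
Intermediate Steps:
v(r) = (-10 + r)*(20 + r)
(-v(T(-1, 1)))*(335 + p) = (-(-200 + 1² + 10*1))*(335 - 243) = -(-200 + 1 + 10)*92 = -1*(-189)*92 = 189*92 = 17388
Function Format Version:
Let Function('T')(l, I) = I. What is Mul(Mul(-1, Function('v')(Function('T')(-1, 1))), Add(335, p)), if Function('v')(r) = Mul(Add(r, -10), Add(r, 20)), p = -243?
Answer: 17388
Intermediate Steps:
Function('v')(r) = Mul(Add(-10, r), Add(20, r))
Mul(Mul(-1, Function('v')(Function('T')(-1, 1))), Add(335, p)) = Mul(Mul(-1, Add(-200, Pow(1, 2), Mul(10, 1))), Add(335, -243)) = Mul(Mul(-1, Add(-200, 1, 10)), 92) = Mul(Mul(-1, -189), 92) = Mul(189, 92) = 17388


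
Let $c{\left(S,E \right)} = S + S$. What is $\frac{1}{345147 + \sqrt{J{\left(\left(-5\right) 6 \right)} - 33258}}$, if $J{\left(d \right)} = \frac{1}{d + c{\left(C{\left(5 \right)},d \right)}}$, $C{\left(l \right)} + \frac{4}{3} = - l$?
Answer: $\frac{14726272}{5082730020993} - \frac{8 i \sqrt{946006}}{5082730020993} \approx 2.8973 \cdot 10^{-6} - 1.5309 \cdot 10^{-9} i$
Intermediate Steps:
$C{\left(l \right)} = - \frac{4}{3} - l$
$c{\left(S,E \right)} = 2 S$
$J{\left(d \right)} = \frac{1}{- \frac{38}{3} + d}$ ($J{\left(d \right)} = \frac{1}{d + 2 \left(- \frac{4}{3} - 5\right)} = \frac{1}{d + 2 \left(- \frac{19}{3}\right)} = \frac{1}{d - \frac{38}{3}} = \frac{1}{- \frac{38}{3} + d}$)
$\frac{1}{345147 + \sqrt{J{\left(\left(-5\right) 6 \right)} - 33258}} = \frac{1}{345147 + \sqrt{\frac{3}{-38 + 3 \left(\left(-5\right) 6\right)} - 33258}} = \frac{1}{345147 + \sqrt{\frac{3}{-38 + 3 \left(-30\right)} - 33258}} = \frac{1}{345147 + \sqrt{\frac{3}{-38 - 90} - 33258}} = \frac{1}{345147 + \sqrt{\frac{3}{-128} - 33258}} = \frac{1}{345147 + \sqrt{3 \left(- \frac{1}{128}\right) - 33258}} = \frac{1}{345147 + \sqrt{- \frac{3}{128} - 33258}} = \frac{1}{345147 + \sqrt{- \frac{4257027}{128}}} = \frac{1}{345147 + \frac{3 i \sqrt{946006}}{16}}$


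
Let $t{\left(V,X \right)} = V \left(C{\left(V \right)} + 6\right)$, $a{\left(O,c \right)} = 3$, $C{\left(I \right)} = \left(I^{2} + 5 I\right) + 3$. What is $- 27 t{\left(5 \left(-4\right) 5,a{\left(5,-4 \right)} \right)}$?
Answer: $25674300$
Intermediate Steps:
$C{\left(I \right)} = 3 + I^{2} + 5 I$
$t{\left(V,X \right)} = V \left(9 + V^{2} + 5 V\right)$ ($t{\left(V,X \right)} = V \left(\left(3 + V^{2} + 5 V\right) + 6\right) = V \left(9 + V^{2} + 5 V\right)$)
$- 27 t{\left(5 \left(-4\right) 5,a{\left(5,-4 \right)} \right)} = - 27 \cdot 5 \left(-4\right) 5 \left(9 + \left(5 \left(-4\right) 5\right)^{2} + 5 \cdot 5 \left(-4\right) 5\right) = - 27 \left(-20\right) 5 \left(9 + \left(\left(-20\right) 5\right)^{2} + 5 \left(\left(-20\right) 5\right)\right) = - 27 \left(- 100 \left(9 + \left(-100\right)^{2} + 5 \left(-100\right)\right)\right) = - 27 \left(- 100 \left(9 + 10000 - 500\right)\right) = - 27 \left(\left(-100\right) 9509\right) = \left(-27\right) \left(-950900\right) = 25674300$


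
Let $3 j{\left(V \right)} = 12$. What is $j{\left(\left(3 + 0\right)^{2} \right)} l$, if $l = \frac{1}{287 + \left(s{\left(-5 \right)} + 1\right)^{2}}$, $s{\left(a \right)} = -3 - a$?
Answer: $\frac{1}{74} \approx 0.013514$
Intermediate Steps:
$j{\left(V \right)} = 4$ ($j{\left(V \right)} = \frac{1}{3} \cdot 12 = 4$)
$l = \frac{1}{296}$ ($l = \frac{1}{287 + \left(\left(-3 - -5\right) + 1\right)^{2}} = \frac{1}{287 + \left(\left(-3 + 5\right) + 1\right)^{2}} = \frac{1}{287 + \left(2 + 1\right)^{2}} = \frac{1}{287 + 3^{2}} = \frac{1}{287 + 9} = \frac{1}{296} \approx 0.0033784$)
$j{\left(\left(3 + 0\right)^{2} \right)} l = 4 \cdot \frac{1}{296} = \frac{1}{74}$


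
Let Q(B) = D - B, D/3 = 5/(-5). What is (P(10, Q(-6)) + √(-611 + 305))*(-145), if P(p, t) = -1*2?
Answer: 290 - 435*I*√34 ≈ 290.0 - 2536.5*I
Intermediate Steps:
D = -3 (D = 3*(5/(-5)) = 3*(5*(-⅕)) = 3*(-1) = -3)
Q(B) = -3 - B
P(p, t) = -2
(P(10, Q(-6)) + √(-611 + 305))*(-145) = (-2 + √(-611 + 305))*(-145) = (-2 + √(-306))*(-145) = (-2 + 3*I*√34)*(-145) = 290 - 435*I*√34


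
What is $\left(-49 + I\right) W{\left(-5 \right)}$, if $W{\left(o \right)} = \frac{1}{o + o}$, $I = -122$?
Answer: $\frac{171}{10} \approx 17.1$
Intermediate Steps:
$W{\left(o \right)} = \frac{1}{2 o}$
$\left(-49 + I\right) W{\left(-5 \right)} = \left(-49 - 122\right) \frac{1}{2 \left(-5\right)} = - 171 \cdot \frac{1}{2} \left(- \frac{1}{5}\right) = \left(-171\right) \left(- \frac{1}{10}\right) = \frac{171}{10}$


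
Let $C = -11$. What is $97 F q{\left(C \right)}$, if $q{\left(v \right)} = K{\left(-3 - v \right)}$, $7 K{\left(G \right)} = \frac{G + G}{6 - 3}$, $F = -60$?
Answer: $- \frac{31040}{7} \approx -4434.3$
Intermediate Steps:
$K{\left(G \right)} = \frac{2 G}{21}$ ($K{\left(G \right)} = \frac{\left(G + G\right) \frac{1}{6 - 3}}{7} = \frac{2 G \frac{1}{3}}{7} = \frac{\frac{2}{3} G}{7} = \frac{2 G}{21}$)
$q{\left(v \right)} = - \frac{2}{7} - \frac{2 v}{21}$ ($q{\left(v \right)} = \frac{2 \left(-3 - v\right)}{21} = - \frac{2}{7} - \frac{2 v}{21}$)
$97 F q{\left(C \right)} = 97 \left(-60\right) \left(- \frac{2}{7} - - \frac{22}{21}\right) = - 5820 \left(- \frac{2}{7} + \frac{22}{21}\right) = \left(-5820\right) \frac{16}{21} = - \frac{31040}{7}$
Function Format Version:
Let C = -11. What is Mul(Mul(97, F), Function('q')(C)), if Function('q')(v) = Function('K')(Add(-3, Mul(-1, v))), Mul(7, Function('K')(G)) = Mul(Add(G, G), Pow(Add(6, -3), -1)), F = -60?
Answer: Rational(-31040, 7) ≈ -4434.3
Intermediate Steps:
Function('K')(G) = Mul(Rational(2, 21), G) (Function('K')(G) = Mul(Rational(1, 7), Mul(Add(G, G), Pow(Add(6, -3), -1))) = Mul(Rational(1, 7), Mul(Mul(2, G), Pow(3, -1))) = Mul(Rational(1, 7), Mul(Mul(2, G), Rational(1, 3))) = Mul(Rational(1, 7), Mul(Rational(2, 3), G)) = Mul(Rational(2, 21), G))
Function('q')(v) = Add(Rational(-2, 7), Mul(Rational(-2, 21), v)) (Function('q')(v) = Mul(Rational(2, 21), Add(-3, Mul(-1, v))) = Add(Rational(-2, 7), Mul(Rational(-2, 21), v)))
Mul(Mul(97, F), Function('q')(C)) = Mul(Mul(97, -60), Add(Rational(-2, 7), Mul(Rational(-2, 21), -11))) = Mul(-5820, Add(Rational(-2, 7), Rational(22, 21))) = Mul(-5820, Rational(16, 21)) = Rational(-31040, 7)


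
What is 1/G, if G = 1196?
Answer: 1/1196 ≈ 0.00083612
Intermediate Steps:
1/G = 1/1196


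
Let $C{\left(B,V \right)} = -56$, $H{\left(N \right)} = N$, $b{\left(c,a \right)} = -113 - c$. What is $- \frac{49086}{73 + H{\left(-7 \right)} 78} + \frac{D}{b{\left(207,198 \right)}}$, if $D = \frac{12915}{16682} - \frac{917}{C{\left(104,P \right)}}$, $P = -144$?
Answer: $\frac{1047590125997}{10099950080} \approx 103.72$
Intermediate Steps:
$D = \frac{1144331}{66728}$ ($D = \frac{12915}{16682} - \frac{917}{-56} = 12915 \cdot \frac{1}{16682} - - \frac{131}{8} = \frac{12915}{16682} + \frac{131}{8} = \frac{1144331}{66728} \approx 17.149$)
$- \frac{49086}{73 + H{\left(-7 \right)} 78} + \frac{D}{b{\left(207,198 \right)}} = - \frac{49086}{73 - 546} + \frac{1144331}{66728 \left(-113 - 207\right)} = - \frac{49086}{-473} + \frac{1144331}{66728 \left(-320\right)} = \left(-49086\right) \left(- \frac{1}{473}\right) + \frac{1144331}{66728} \left(- \frac{1}{320}\right) = \frac{49086}{473} - \frac{1144331}{21352960} = \frac{1047590125997}{10099950080}$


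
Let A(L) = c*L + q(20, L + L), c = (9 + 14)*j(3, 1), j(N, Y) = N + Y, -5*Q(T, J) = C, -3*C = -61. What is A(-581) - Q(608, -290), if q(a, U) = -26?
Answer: -802109/15 ≈ -53474.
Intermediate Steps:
C = 61/3 (C = -⅓*(-61) = 61/3 ≈ 20.333)
Q(T, J) = -61/15 (Q(T, J) = -⅕*61/3 = -61/15)
c = 92 (c = (9 + 14)*(3 + 1) = 23*4 = 92)
A(L) = -26 + 92*L (A(L) = 92*L - 26 = -26 + 92*L)
A(-581) - Q(608, -290) = (-26 + 92*(-581)) - 1*(-61/15) = (-26 - 53452) + 61/15 = -53478 + 61/15 = -802109/15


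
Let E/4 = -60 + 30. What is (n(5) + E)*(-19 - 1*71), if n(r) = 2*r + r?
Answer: 9450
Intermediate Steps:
n(r) = 3*r
E = -120 (E = 4*(-60 + 30) = 4*(-30) = -120)
(n(5) + E)*(-19 - 1*71) = (3*5 - 120)*(-19 - 1*71) = (15 - 120)*(-19 - 71) = -105*(-90) = 9450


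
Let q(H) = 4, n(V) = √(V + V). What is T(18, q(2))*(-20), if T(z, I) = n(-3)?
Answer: -20*I*√6 ≈ -48.99*I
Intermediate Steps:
n(V) = √2*√V (n(V) = √(2*V) = √2*√V)
T(z, I) = I*√6 (T(z, I) = √2*√(-3) = √2*(I*√3) = I*√6)
T(18, q(2))*(-20) = (I*√6)*(-20) = -20*I*√6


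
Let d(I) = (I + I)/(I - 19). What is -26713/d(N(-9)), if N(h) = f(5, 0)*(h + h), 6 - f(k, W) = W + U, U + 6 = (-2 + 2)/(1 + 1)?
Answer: -6277555/432 ≈ -14531.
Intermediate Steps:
U = -6 (U = -6 + (-2 + 2)/(1 + 1) = -6 + 0/2 = -6 + 0*(½) = -6 + 0 = -6)
f(k, W) = 12 - W (f(k, W) = 6 - (W - 6) = 6 - (-6 + W) = 6 + (6 - W) = 12 - W)
N(h) = 24*h (N(h) = (12 - 1*0)*(h + h) = (12 + 0)*(2*h) = 12*(2*h) = 24*h)
d(I) = 2*I/(-19 + I) (d(I) = (2*I)/(-19 + I) = 2*I/(-19 + I))
-26713/d(N(-9)) = -26713/(2*(24*(-9))/(-19 + 24*(-9))) = -26713/(2*(-216)/(-19 - 216)) = -26713/(2*(-216)/(-235)) = -26713/(2*(-216)*(-1/235)) = -26713/432/235 = -26713*235/432 = -6277555/432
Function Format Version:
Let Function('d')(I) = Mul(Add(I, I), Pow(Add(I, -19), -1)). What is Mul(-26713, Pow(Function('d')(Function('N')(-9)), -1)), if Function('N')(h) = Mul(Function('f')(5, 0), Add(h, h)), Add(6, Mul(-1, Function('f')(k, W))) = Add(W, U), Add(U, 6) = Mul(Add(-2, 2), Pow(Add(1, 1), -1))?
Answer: Rational(-6277555, 432) ≈ -14531.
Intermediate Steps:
U = -6 (U = Add(-6, Mul(Add(-2, 2), Pow(Add(1, 1), -1))) = Add(-6, Mul(0, Pow(2, -1))) = Add(-6, Mul(0, Rational(1, 2))) = Add(-6, 0) = -6)
Function('f')(k, W) = Add(12, Mul(-1, W)) (Function('f')(k, W) = Add(6, Mul(-1, Add(W, -6))) = Add(6, Mul(-1, Add(-6, W))) = Add(6, Add(6, Mul(-1, W))) = Add(12, Mul(-1, W)))
Function('N')(h) = Mul(24, h) (Function('N')(h) = Mul(Add(12, Mul(-1, 0)), Add(h, h)) = Mul(Add(12, 0), Mul(2, h)) = Mul(12, Mul(2, h)) = Mul(24, h))
Function('d')(I) = Mul(2, I, Pow(Add(-19, I), -1)) (Function('d')(I) = Mul(Mul(2, I), Pow(Add(-19, I), -1)) = Mul(2, I, Pow(Add(-19, I), -1)))
Mul(-26713, Pow(Function('d')(Function('N')(-9)), -1)) = Mul(-26713, Pow(Mul(2, Mul(24, -9), Pow(Add(-19, Mul(24, -9)), -1)), -1)) = Mul(-26713, Pow(Mul(2, -216, Pow(Add(-19, -216), -1)), -1)) = Mul(-26713, Pow(Mul(2, -216, Pow(-235, -1)), -1)) = Mul(-26713, Pow(Mul(2, -216, Rational(-1, 235)), -1)) = Mul(-26713, Pow(Rational(432, 235), -1)) = Mul(-26713, Rational(235, 432)) = Rational(-6277555, 432)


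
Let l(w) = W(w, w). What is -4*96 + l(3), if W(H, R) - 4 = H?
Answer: -377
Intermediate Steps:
W(H, R) = 4 + H
l(w) = 4 + w
-4*96 + l(3) = -4*96 + (4 + 3) = -384 + 7 = -377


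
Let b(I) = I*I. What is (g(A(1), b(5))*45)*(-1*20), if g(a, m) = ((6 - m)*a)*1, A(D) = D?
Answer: 17100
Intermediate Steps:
b(I) = I²
g(a, m) = a*(6 - m) (g(a, m) = (a*(6 - m))*1 = a*(6 - m))
(g(A(1), b(5))*45)*(-1*20) = ((1*(6 - 1*5²))*45)*(-1*20) = ((1*(6 - 1*25))*45)*(-20) = ((1*(6 - 25))*45)*(-20) = ((1*(-19))*45)*(-20) = -19*45*(-20) = -855*(-20) = 17100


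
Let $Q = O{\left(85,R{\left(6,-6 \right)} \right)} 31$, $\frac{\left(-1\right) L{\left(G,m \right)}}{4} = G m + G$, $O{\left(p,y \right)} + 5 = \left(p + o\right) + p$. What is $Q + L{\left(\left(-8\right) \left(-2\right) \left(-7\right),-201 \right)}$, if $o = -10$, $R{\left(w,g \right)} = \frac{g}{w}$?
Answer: $-84795$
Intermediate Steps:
$O{\left(p,y \right)} = -15 + 2 p$ ($O{\left(p,y \right)} = -5 + \left(\left(p - 10\right) + p\right) = -5 + \left(\left(-10 + p\right) + p\right) = -5 + \left(-10 + 2 p\right) = -15 + 2 p$)
$L{\left(G,m \right)} = - 4 G - 4 G m$ ($L{\left(G,m \right)} = - 4 \left(G m + G\right) = - 4 \left(G + G m\right) = - 4 G - 4 G m$)
$Q = 4805$ ($Q = \left(-15 + 2 \cdot 85\right) 31 = \left(-15 + 170\right) 31 = 155 \cdot 31 = 4805$)
$Q + L{\left(\left(-8\right) \left(-2\right) \left(-7\right),-201 \right)} = 4805 - 4 \left(-8\right) \left(-2\right) \left(-7\right) \left(1 - 201\right) = 4805 - 4 \cdot 16 \left(-7\right) \left(-200\right) = 4805 - \left(-448\right) \left(-200\right) = 4805 - 89600 = -84795$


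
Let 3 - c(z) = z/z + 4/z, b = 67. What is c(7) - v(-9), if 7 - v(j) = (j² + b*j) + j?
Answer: -3756/7 ≈ -536.57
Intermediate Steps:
v(j) = 7 - j² - 68*j (v(j) = 7 - ((j² + 67*j) + j) = 7 - (j² + 68*j) = 7 + (-j² - 68*j) = 7 - j² - 68*j)
c(z) = 2 - 4/z (c(z) = 3 - (z/z + 4/z) = 3 - (1 + 4/z) = 3 + (-1 - 4/z) = 2 - 4/z)
c(7) - v(-9) = (2 - 4/7) - (7 - 1*(-9)² - 68*(-9)) = (2 - 4*⅐) - (7 - 1*81 + 612) = (2 - 4/7) - (7 - 81 + 612) = 10/7 - 1*538 = 10/7 - 538 = -3756/7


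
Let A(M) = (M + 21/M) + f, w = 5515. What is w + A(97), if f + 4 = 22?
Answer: 546131/97 ≈ 5630.2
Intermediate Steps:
f = 18 (f = -4 + 22 = 18)
A(M) = 18 + M + 21/M (A(M) = (M + 21/M) + 18 = 18 + M + 21/M)
w + A(97) = 5515 + (18 + 97 + 21/97) = 5515 + 11176/97 = 546131/97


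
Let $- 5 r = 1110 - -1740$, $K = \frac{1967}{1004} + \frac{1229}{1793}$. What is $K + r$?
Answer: $- \frac{1021337293}{1800172} \approx -567.36$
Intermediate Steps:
$K = \frac{4760747}{1800172}$ ($K = 1967 \cdot \frac{1}{1004} + 1229 \cdot \frac{1}{1793} = \frac{1967}{1004} + \frac{1229}{1793} = \frac{4760747}{1800172} \approx 2.6446$)
$r = -570$ ($r = - \frac{1110 - -1740}{5} = - \frac{1110 + 1740}{5} = \left(- \frac{1}{5}\right) 2850 = -570$)
$K + r = \frac{4760747}{1800172} - 570 = - \frac{1021337293}{1800172}$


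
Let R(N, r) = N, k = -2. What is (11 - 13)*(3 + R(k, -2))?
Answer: -2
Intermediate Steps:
(11 - 13)*(3 + R(k, -2)) = (11 - 13)*(3 - 2) = -2*1 = -2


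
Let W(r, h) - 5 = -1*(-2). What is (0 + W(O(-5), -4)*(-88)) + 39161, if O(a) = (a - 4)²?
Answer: 38545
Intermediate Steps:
O(a) = (-4 + a)²
W(r, h) = 7 (W(r, h) = 5 - 1*(-2) = 5 + 2 = 7)
(0 + W(O(-5), -4)*(-88)) + 39161 = (0 + 7*(-88)) + 39161 = (0 - 616) + 39161 = -616 + 39161 = 38545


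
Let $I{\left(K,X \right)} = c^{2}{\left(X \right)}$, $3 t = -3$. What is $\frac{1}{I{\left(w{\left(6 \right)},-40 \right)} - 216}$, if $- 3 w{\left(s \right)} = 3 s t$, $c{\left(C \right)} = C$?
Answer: $\frac{1}{1384} \approx 0.00072254$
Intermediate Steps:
$t = -1$ ($t = \frac{1}{3} \left(-3\right) = -1$)
$w{\left(s \right)} = s$ ($w{\left(s \right)} = - \frac{3 s \left(-1\right)}{3} = - \frac{\left(-3\right) s}{3} = s$)
$I{\left(K,X \right)} = X^{2}$
$\frac{1}{I{\left(w{\left(6 \right)},-40 \right)} - 216} = \frac{1}{\left(-40\right)^{2} - 216} = \frac{1}{1600 - 216} = \frac{1}{1384}$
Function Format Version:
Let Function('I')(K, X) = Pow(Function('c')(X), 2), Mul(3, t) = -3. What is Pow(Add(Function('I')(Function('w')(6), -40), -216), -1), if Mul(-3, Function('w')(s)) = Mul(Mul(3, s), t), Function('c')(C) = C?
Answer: Rational(1, 1384) ≈ 0.00072254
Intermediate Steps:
t = -1 (t = Mul(Rational(1, 3), -3) = -1)
Function('w')(s) = s (Function('w')(s) = Mul(Rational(-1, 3), Mul(Mul(3, s), -1)) = Mul(Rational(-1, 3), Mul(-3, s)) = s)
Function('I')(K, X) = Pow(X, 2)
Pow(Add(Function('I')(Function('w')(6), -40), -216), -1) = Pow(Add(Pow(-40, 2), -216), -1) = Pow(Add(1600, -216), -1) = Pow(1384, -1) = Rational(1, 1384)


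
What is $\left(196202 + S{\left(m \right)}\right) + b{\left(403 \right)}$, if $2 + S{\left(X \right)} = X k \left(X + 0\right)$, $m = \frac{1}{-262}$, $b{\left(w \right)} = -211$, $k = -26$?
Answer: $\frac{6726734445}{34322} \approx 1.9599 \cdot 10^{5}$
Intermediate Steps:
$m = - \frac{1}{262} \approx -0.0038168$
$S{\left(X \right)} = -2 - 26 X^{2}$ ($S{\left(X \right)} = -2 + X \left(-26\right) \left(X + 0\right) = -2 + - 26 X X = -2 - 26 X^{2}$)
$\left(196202 + S{\left(m \right)}\right) + b{\left(403 \right)} = \left(196202 - \left(2 + 26 \left(- \frac{1}{262}\right)^{2}\right)\right) - 211 = \left(196202 - \frac{68657}{34322}\right) - 211 = \frac{6733976387}{34322} - 211 = \frac{6726734445}{34322}$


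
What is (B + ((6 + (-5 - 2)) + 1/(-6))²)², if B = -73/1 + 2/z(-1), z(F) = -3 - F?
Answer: 6838225/1296 ≈ 5276.4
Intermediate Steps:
B = -74 (B = -73/1 + 2/(-3 - 1*(-1)) = -73*1 + 2/(-3 + 1) = -73 + 2/(-2) = -73 + 2*(-½) = -73 - 1 = -74)
(B + ((6 + (-5 - 2)) + 1/(-6))²)² = (-74 + ((6 + (-5 - 2)) + 1/(-6))²)² = (-74 + ((6 - 7) - ⅙)²)² = (-74 + (-1 - ⅙)²)² = (-74 + (-7/6)²)² = (-74 + 49/36)² = (-2615/36)² = 6838225/1296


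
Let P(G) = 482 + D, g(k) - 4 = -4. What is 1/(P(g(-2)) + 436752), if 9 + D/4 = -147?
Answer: 1/436610 ≈ 2.2904e-6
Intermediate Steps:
D = -624 (D = -36 + 4*(-147) = -36 - 588 = -624)
g(k) = 0 (g(k) = 4 - 4 = 0)
P(G) = -142 (P(G) = 482 - 624 = -142)
1/(P(g(-2)) + 436752) = 1/(-142 + 436752) = 1/436610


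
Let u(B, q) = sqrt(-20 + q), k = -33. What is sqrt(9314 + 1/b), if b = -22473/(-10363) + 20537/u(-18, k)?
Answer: sqrt(11)*sqrt((11094165905 - 1982251407334*I*sqrt(53))/(108279 - 19347721*I*sqrt(53)))/11 ≈ 96.509 + 1.8365e-6*I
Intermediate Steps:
b = 22473/10363 - 20537*I*sqrt(53)/53 (b = -22473/(-10363) + 20537/(sqrt(-20 - 33)) = -22473*(-1/10363) + 20537/(sqrt(-53)) = 22473/10363 + 20537/((I*sqrt(53))) = 22473/10363 + 20537*(-I*sqrt(53)/53) = 22473/10363 - 20537*I*sqrt(53)/53 ≈ 2.1686 - 2821.0*I)
sqrt(9314 + 1/b) = sqrt(9314 + 1/(22473/10363 - 20537*I*sqrt(53)/53))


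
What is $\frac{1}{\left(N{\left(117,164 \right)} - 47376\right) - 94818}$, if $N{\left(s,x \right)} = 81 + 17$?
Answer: $- \frac{1}{142096} \approx -7.0375 \cdot 10^{-6}$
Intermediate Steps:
$N{\left(s,x \right)} = 98$
$\frac{1}{\left(N{\left(117,164 \right)} - 47376\right) - 94818} = \frac{1}{\left(98 - 47376\right) - 94818} = \frac{1}{-47278 - 94818} = \frac{1}{-142096} = - \frac{1}{142096}$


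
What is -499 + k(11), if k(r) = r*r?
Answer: -378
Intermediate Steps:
k(r) = r²
-499 + k(11) = -499 + 11² = -499 + 121 = -378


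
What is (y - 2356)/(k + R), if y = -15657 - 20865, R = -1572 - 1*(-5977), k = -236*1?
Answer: -38878/4169 ≈ -9.3255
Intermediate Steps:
k = -236
R = 4405 (R = -1572 + 5977 = 4405)
y = -36522
(y - 2356)/(k + R) = (-36522 - 2356)/(-236 + 4405) = -38878/4169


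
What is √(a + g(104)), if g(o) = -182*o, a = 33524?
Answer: 2*√3649 ≈ 120.81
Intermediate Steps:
√(a + g(104)) = √(33524 - 182*104) = √(33524 - 18928) = √14596 = 2*√3649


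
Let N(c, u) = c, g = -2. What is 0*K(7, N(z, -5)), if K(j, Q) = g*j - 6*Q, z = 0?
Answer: 0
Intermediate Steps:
K(j, Q) = -6*Q - 2*j (K(j, Q) = -2*j - 6*Q = -6*Q - 2*j)
0*K(7, N(z, -5)) = 0*(-6*0 - 2*7) = 0*(0 - 14) = 0*(-14) = 0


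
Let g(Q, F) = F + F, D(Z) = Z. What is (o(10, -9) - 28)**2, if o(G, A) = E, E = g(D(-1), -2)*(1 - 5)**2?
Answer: 8464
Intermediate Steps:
g(Q, F) = 2*F
E = -64 (E = (2*(-2))*(1 - 5)**2 = -4*(-4)**2 = -4*16 = -64)
o(G, A) = -64
(o(10, -9) - 28)**2 = (-64 - 28)**2 = (-92)**2 = 8464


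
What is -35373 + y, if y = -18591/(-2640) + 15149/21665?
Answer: -26969829219/762608 ≈ -35365.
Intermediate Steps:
y = 5903565/762608 (y = -18591*(-1/2640) + 15149*(1/21665) = 6197/880 + 15149/21665 = 5903565/762608 ≈ 7.7413)
-35373 + y = -35373 + 5903565/762608 = -26969829219/762608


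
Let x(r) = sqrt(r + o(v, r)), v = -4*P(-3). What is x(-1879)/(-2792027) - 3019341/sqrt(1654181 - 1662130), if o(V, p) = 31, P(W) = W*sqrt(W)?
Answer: I*(-15898*sqrt(462) + 8430081594207*sqrt(7949))/22193822623 ≈ 33865.0*I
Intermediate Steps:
P(W) = W**(3/2)
v = 12*I*sqrt(3) (v = -(-12)*I*sqrt(3) = 12*I*sqrt(3) ≈ 20.785*I)
x(r) = sqrt(31 + r) (x(r) = sqrt(r + 31) = sqrt(31 + r))
x(-1879)/(-2792027) - 3019341/sqrt(1654181 - 1662130) = sqrt(31 - 1879)/(-2792027) - 3019341/sqrt(1654181 - 1662130) = sqrt(-1848)*(-1/2792027) - 3019341*(-I*sqrt(7949)/7949) = (2*I*sqrt(462))*(-1/2792027) - 3019341*(-I*sqrt(7949)/7949) = -2*I*sqrt(462)/2792027 - (-3019341)*I*sqrt(7949)/7949 = -2*I*sqrt(462)/2792027 + 3019341*I*sqrt(7949)/7949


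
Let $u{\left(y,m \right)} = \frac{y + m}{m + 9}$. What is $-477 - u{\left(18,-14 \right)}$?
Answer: $- \frac{2381}{5} \approx -476.2$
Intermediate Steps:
$u{\left(y,m \right)} = \frac{m + y}{9 + m}$
$-477 - u{\left(18,-14 \right)} = -477 - \frac{-14 + 18}{9 - 14} = -477 - \frac{1}{-5} \cdot 4 = -477 - \left(- \frac{1}{5}\right) 4 = -477 - - \frac{4}{5} = -477 + \frac{4}{5} = - \frac{2381}{5}$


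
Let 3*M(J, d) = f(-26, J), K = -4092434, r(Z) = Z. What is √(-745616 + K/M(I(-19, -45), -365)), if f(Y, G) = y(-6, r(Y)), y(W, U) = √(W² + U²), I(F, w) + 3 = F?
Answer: √(-23624097344 - 1092679878*√178)/178 ≈ 1098.1*I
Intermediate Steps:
I(F, w) = -3 + F
y(W, U) = √(U² + W²)
f(Y, G) = √(36 + Y²) (f(Y, G) = √(Y² + (-6)²) = √(Y² + 36) = √(36 + Y²))
M(J, d) = 2*√178/3 (M(J, d) = √(36 + (-26)²)/3 = √(36 + 676)/3 = √712/3 = (2*√178)/3 = 2*√178/3)
√(-745616 + K/M(I(-19, -45), -365)) = √(-745616 - 4092434*3*√178/356) = √(-745616 - 6138651*√178/178)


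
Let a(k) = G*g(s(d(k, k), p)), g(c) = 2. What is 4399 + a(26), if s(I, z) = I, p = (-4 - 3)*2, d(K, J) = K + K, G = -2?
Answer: 4395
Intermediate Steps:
d(K, J) = 2*K
p = -14 (p = -7*2 = -14)
a(k) = -4 (a(k) = -2*2 = -4)
4399 + a(26) = 4399 - 4 = 4395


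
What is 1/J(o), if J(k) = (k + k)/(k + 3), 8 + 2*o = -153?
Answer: 155/322 ≈ 0.48137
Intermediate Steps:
o = -161/2 (o = -4 + (½)*(-153) = -4 - 153/2 = -161/2 ≈ -80.500)
J(k) = 2*k/(3 + k) (J(k) = (2*k)/(3 + k) = 2*k/(3 + k))
1/J(o) = 1/(2*(-161/2)/(3 - 161/2)) = 1/(2*(-161/2)/(-155/2)) = 1/(2*(-161/2)*(-2/155)) = 1/(322/155) = 155/322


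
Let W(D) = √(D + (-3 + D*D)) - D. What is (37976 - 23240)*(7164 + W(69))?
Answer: 104551920 + 14736*√4827 ≈ 1.0558e+8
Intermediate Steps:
W(D) = √(-3 + D + D²) - D (W(D) = √(D + (-3 + D²)) - D = √(-3 + D + D²) - D)
(37976 - 23240)*(7164 + W(69)) = (37976 - 23240)*(7164 + (√(-3 + 69 + 69²) - 1*69)) = 14736*(7164 + (√(-3 + 69 + 4761) - 69)) = 14736*(7164 + (√4827 - 69)) = 14736*(7164 + (-69 + √4827)) = 14736*(7095 + √4827) = 104551920 + 14736*√4827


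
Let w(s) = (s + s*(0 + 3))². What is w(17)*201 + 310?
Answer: 929734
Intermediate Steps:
w(s) = 16*s² (w(s) = (s + s*3)² = (s + 3*s)² = (4*s)² = 16*s²)
w(17)*201 + 310 = (16*17²)*201 + 310 = (16*289)*201 + 310 = 4624*201 + 310 = 929424 + 310 = 929734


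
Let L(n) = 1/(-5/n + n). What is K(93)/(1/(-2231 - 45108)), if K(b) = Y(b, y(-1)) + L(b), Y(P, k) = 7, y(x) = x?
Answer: -2868790739/8644 ≈ -3.3188e+5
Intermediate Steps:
L(n) = 1/(n - 5/n)
K(b) = 7 + b/(-5 + b**2)
K(93)/(1/(-2231 - 45108)) = (7 + 93/(-5 + 93**2))/(1/(-2231 - 45108)) = (7 + 93/(-5 + 8649))/(1/(-47339)) = (7 + 93/8644)/(-1/47339) = (7 + 93*(1/8644))*(-47339) = (7 + 93/8644)*(-47339) = (60601/8644)*(-47339) = -2868790739/8644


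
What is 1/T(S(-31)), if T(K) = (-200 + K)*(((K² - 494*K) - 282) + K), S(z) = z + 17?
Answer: -1/1458624 ≈ -6.8558e-7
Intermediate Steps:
S(z) = 17 + z
T(K) = (-200 + K)*(-282 + K² - 493*K) (T(K) = (-200 + K)*((-282 + K² - 494*K) + K) = (-200 + K)*(-282 + K² - 493*K))
1/T(S(-31)) = 1/(56400 + (17 - 31)³ - 693*(17 - 31)² + 98318*(17 - 31)) = 1/(56400 + (-14)³ - 693*(-14)² + 98318*(-14)) = 1/(56400 - 2744 - 693*196 - 1376452) = 1/(56400 - 2744 - 135828 - 1376452) = 1/(-1458624) = -1/1458624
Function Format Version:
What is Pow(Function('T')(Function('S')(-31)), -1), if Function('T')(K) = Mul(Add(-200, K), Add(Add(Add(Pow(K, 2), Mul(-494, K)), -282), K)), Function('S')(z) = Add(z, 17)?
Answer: Rational(-1, 1458624) ≈ -6.8558e-7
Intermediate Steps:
Function('S')(z) = Add(17, z)
Function('T')(K) = Mul(Add(-200, K), Add(-282, Pow(K, 2), Mul(-493, K))) (Function('T')(K) = Mul(Add(-200, K), Add(Add(-282, Pow(K, 2), Mul(-494, K)), K)) = Mul(Add(-200, K), Add(-282, Pow(K, 2), Mul(-493, K))))
Pow(Function('T')(Function('S')(-31)), -1) = Pow(Add(56400, Pow(Add(17, -31), 3), Mul(-693, Pow(Add(17, -31), 2)), Mul(98318, Add(17, -31))), -1) = Pow(Add(56400, Pow(-14, 3), Mul(-693, Pow(-14, 2)), Mul(98318, -14)), -1) = Pow(Add(56400, -2744, Mul(-693, 196), -1376452), -1) = Pow(Add(56400, -2744, -135828, -1376452), -1) = Pow(-1458624, -1) = Rational(-1, 1458624)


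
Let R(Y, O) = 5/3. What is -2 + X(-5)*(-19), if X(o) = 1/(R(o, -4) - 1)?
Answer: -61/2 ≈ -30.500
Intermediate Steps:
R(Y, O) = 5/3 (R(Y, O) = 5*(⅓) = 5/3)
X(o) = 3/2 (X(o) = 1/(5/3 - 1) = 1/(⅔) = 3/2)
-2 + X(-5)*(-19) = -2 + (3/2)*(-19) = -2 - 57/2 = -61/2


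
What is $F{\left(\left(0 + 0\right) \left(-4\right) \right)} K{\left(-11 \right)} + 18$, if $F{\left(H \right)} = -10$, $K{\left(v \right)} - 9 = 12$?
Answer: $-192$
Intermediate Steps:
$K{\left(v \right)} = 21$ ($K{\left(v \right)} = 9 + 12 = 21$)
$F{\left(\left(0 + 0\right) \left(-4\right) \right)} K{\left(-11 \right)} + 18 = \left(-10\right) 21 + 18 = -210 + 18 = -192$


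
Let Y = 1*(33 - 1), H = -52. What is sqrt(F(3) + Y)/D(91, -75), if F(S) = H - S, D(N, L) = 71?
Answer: I*sqrt(23)/71 ≈ 0.067547*I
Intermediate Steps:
Y = 32 (Y = 1*32 = 32)
F(S) = -52 - S
sqrt(F(3) + Y)/D(91, -75) = sqrt((-52 - 1*3) + 32)/71 = sqrt((-52 - 3) + 32)*(1/71) = sqrt(-55 + 32)*(1/71) = sqrt(-23)*(1/71) = (I*sqrt(23))*(1/71) = I*sqrt(23)/71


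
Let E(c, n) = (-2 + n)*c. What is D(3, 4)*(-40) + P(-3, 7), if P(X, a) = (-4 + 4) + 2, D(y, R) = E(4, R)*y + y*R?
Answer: -1438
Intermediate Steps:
E(c, n) = c*(-2 + n)
D(y, R) = R*y + y*(-8 + 4*R) (D(y, R) = (4*(-2 + R))*y + y*R = (-8 + 4*R)*y + R*y = y*(-8 + 4*R) + R*y = R*y + y*(-8 + 4*R))
P(X, a) = 2 (P(X, a) = 0 + 2 = 2)
D(3, 4)*(-40) + P(-3, 7) = (3*(-8 + 5*4))*(-40) + 2 = (3*(-8 + 20))*(-40) + 2 = (3*12)*(-40) + 2 = 36*(-40) + 2 = -1440 + 2 = -1438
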